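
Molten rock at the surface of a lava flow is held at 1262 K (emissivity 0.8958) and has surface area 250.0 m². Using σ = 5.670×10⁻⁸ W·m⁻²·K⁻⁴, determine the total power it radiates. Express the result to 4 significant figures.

P ≈ 3.221×10⁷ W

Area A = 250.0 m².
P = εσAT⁴ = 0.8958 × 5.670×10⁻⁸ × 250.0 × (1262)⁴ = 3.221×10⁷ W.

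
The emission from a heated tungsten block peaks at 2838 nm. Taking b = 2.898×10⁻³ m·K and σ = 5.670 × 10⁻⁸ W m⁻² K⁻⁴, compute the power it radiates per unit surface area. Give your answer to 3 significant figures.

Wien's law: T = b/λ_max = 2.898×10⁻³/2.838×10⁻⁶ = 1021.14 K.
Then I = σT⁴ = 5.670×10⁻⁸×(1021.14)⁴ = 6.16×10⁴ W/m².

I ≈ 6.16×10⁴ W/m²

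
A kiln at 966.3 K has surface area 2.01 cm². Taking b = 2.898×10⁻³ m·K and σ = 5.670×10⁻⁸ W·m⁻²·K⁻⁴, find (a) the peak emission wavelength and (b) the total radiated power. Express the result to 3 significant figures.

(a) λ_max = b/T = 2.898×10⁻³/966.3 = 2.999×10⁻⁶ m = 3.00 μm.
Area A = 2.01 cm² = 2.01×10⁻⁴ m².
(b) P = σAT⁴ = 5.670×10⁻⁸×2.01×10⁻⁴×(966.3)⁴ = 9.94 W.

λ_max ≈ 3.00 μm; P ≈ 9.94 W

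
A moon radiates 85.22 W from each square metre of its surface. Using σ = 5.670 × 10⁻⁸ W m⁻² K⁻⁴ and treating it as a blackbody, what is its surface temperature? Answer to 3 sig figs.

I = σT⁴, so T = (I/σ)^(1/4) = (85.22/(5.670×10⁻⁸))^(1/4) = 197 K.

T ≈ 197 K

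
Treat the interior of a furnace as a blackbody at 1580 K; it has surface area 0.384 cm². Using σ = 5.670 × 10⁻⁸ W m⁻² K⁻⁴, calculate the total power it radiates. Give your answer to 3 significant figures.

Area A = 0.384 cm² = 3.84×10⁻⁵ m².
P = σAT⁴ = 5.670×10⁻⁸ × 3.84×10⁻⁵ × (1580)⁴ = 13.6 W.

P ≈ 13.6 W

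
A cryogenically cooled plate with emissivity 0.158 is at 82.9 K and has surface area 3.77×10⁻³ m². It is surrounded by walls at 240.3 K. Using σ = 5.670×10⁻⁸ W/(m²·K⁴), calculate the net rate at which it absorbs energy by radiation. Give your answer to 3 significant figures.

Area A = 3.77×10⁻³ m².
Net radiated power P_net = εσA(T⁴ − T₀⁴) = 0.158×5.670×10⁻⁸×3.77×10⁻³×(82.9⁴ − 240.3⁴).
T⁴ − T₀⁴ = 4.72300×10⁷ − 3.33438×10⁹ = -3.28715×10⁹ K⁴, so P_net = -0.111 W — negative, meaning a net gain of 0.111 W.

Net gain ≈ 0.111 W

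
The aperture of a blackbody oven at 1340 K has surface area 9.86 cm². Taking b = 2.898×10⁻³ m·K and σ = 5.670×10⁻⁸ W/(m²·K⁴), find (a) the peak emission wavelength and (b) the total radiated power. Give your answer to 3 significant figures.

λ_max ≈ 2.16 μm; P ≈ 180 W

(a) λ_max = b/T = 2.898×10⁻³/1340 = 2.163×10⁻⁶ m = 2.16 μm.
Area A = 9.86 cm² = 9.86×10⁻⁴ m².
(b) P = σAT⁴ = 5.670×10⁻⁸×9.86×10⁻⁴×(1340)⁴ = 180 W.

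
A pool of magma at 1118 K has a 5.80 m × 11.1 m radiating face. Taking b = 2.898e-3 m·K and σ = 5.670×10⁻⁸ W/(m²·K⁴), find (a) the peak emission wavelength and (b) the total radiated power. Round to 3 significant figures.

(a) λ_max = b/T = 2.898×10⁻³/1118 = 2.592×10⁻⁶ m = 2.59×10³ nm.
Area A = 5.80 × 11.1 = 64.38 m².
(b) P = σAT⁴ = 5.670×10⁻⁸×64.38×(1118)⁴ = 5.70×10⁶ W.

λ_max ≈ 2.59×10³ nm; P ≈ 5.70×10⁶ W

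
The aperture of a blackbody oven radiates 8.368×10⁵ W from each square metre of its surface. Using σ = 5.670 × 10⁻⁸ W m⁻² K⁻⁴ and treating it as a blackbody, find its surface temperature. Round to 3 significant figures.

I = σT⁴, so T = (I/σ)^(1/4) = (8.368×10⁵/(5.670×10⁻⁸))^(1/4) = 1.96×10³ K.

T ≈ 1.96×10³ K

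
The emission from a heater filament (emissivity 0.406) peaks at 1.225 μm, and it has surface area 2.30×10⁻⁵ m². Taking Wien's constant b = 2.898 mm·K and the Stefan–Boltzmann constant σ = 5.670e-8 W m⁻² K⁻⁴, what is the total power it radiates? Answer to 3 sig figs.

Wien's law: T = b/λ_max = 2.898×10⁻³/1.225×10⁻⁶ = 2365.71 K.
Area A = 2.30×10⁻⁵ m².
Then P = εσAT⁴ = 0.406×5.670×10⁻⁸×2.30×10⁻⁵×(2365.71)⁴ = 16.6 W.

P ≈ 16.6 W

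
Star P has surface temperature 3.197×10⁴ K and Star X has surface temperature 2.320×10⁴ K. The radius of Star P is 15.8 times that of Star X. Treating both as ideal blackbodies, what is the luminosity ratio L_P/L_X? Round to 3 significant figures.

L_P/L_X ≈ 900

L ∝ R²T⁴, so L_P/L_X = (R_P/R_X)²(T_P/T_X)⁴ = (15.8)² × (3.197×10⁴/2.320×10⁴)⁴ = 249.64 × 3.60594 = 900.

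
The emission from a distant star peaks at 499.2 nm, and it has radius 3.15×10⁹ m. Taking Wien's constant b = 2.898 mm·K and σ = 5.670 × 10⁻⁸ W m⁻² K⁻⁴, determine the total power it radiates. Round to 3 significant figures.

P ≈ 8.03×10²⁷ W

Wien's law: T = b/λ_max = 2.898×10⁻³/4.992×10⁻⁷ = 5805.29 K.
Surface area A = 4πR² = 4π(3.15×10⁹ m)² = 1.24690×10²⁰ m².
Then P = σAT⁴ = 5.670×10⁻⁸×1.24690×10²⁰×(5805.29)⁴ = 8.03×10²⁷ W.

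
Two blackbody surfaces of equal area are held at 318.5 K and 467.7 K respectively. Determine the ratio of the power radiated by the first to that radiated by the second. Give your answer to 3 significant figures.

With equal areas, P₁/P₂ = (T₁/T₂)⁴ = (318.5/467.7)⁴ = 0.215.

P₁/P₂ ≈ 0.215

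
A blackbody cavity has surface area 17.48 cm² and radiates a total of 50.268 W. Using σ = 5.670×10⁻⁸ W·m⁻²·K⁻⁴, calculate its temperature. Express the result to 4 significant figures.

Area A = 17.48 cm² = 1.748×10⁻³ m².
P = σAT⁴ ⇒ T = (P/(σA))^(1/4) = (50.268/(5.670×10⁻⁸×1.748×10⁻³))^(1/4) = 843.9 K.

T ≈ 843.9 K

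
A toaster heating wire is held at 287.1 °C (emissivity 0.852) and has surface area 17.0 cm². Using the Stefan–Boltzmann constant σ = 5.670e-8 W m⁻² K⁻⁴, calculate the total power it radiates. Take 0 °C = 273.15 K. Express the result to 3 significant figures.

T = 287.1 °C + 273.15 = 560.25 K.
Area A = 17.0 cm² = 1.70×10⁻³ m².
P = εσAT⁴ = 0.852 × 5.670×10⁻⁸ × 1.70×10⁻³ × (560.25)⁴ = 8.09 W.

P ≈ 8.09 W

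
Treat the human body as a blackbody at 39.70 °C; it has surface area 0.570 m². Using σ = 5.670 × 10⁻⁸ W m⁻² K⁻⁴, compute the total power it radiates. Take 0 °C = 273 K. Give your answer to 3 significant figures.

T = 39.70 °C + 273 = 312.70 K.
Area A = 0.570 m².
P = σAT⁴ = 5.670×10⁻⁸ × 0.570 × (312.70)⁴ = 309 W.

P ≈ 309 W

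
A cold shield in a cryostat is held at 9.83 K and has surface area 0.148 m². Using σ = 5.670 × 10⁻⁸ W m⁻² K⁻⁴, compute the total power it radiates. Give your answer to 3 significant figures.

P ≈ 7.84×10⁻⁵ W

Area A = 0.148 m².
P = σAT⁴ = 5.670×10⁻⁸ × 0.148 × (9.83)⁴ = 7.84×10⁻⁵ W.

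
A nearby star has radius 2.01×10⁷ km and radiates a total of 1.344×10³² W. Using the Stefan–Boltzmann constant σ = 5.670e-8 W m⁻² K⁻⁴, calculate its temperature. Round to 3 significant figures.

T ≈ 2.61×10⁴ K

Surface area A = 4πR² = 4π(2.01×10¹⁰ m)² = 5.07694×10²¹ m².
P = σAT⁴ ⇒ T = (P/(σA))^(1/4) = (1.344×10³²/(5.670×10⁻⁸×5.07694×10²¹))^(1/4) = 2.61×10⁴ K.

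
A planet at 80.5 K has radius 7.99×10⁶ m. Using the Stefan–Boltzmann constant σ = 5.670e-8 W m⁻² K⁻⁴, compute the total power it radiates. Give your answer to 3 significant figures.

Surface area A = 4πR² = 4π(7.99×10⁶ m)² = 8.02238×10¹⁴ m².
P = σAT⁴ = 5.670×10⁻⁸ × 8.02238×10¹⁴ × (80.5)⁴ = 1.91×10¹⁵ W.

P ≈ 1.91×10¹⁵ W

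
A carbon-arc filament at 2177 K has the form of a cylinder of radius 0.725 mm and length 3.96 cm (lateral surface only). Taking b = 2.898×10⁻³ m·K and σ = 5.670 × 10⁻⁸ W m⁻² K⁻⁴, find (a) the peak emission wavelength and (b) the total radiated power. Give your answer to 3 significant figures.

λ_max ≈ 1.33 μm; P ≈ 230 W

(a) λ_max = b/T = 2.898×10⁻³/2177 = 1.331×10⁻⁶ m = 1.33 μm.
Lateral area A = 2πrL = 2π×7.25×10⁻⁴×0.0396 = 1.80390×10⁻⁴ m².
(b) P = σAT⁴ = 5.670×10⁻⁸×1.80390×10⁻⁴×(2177)⁴ = 230 W.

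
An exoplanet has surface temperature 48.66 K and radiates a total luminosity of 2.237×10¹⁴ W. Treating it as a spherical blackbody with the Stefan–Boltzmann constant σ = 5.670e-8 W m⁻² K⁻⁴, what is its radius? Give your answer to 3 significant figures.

L = 4πR²σT⁴ ⇒ R = √(L/(4πσT⁴)).
σT⁴ = 0.317886 W/m², so R = √(2.237×10¹⁴/(4π×0.317886)) = 7.48×10⁶ m.

R ≈ 7.48×10⁶ m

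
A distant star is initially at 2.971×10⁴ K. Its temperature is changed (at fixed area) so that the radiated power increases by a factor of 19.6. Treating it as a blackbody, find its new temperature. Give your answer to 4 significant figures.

P ∝ T⁴, so T₂/T₁ = (P₂/P₁)^(1/4) = (19.6)^(1/4) = 2.10409.
T₂ = 2.971×10⁴ × 2.10409 = 6.251×10⁴ K.

T₂ ≈ 6.251×10⁴ K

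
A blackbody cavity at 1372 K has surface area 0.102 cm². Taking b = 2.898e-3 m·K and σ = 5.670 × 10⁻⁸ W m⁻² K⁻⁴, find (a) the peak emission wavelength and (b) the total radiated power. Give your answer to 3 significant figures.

(a) λ_max = b/T = 2.898×10⁻³/1372 = 2.112×10⁻⁶ m = 2.11×10³ nm.
Area A = 0.102 cm² = 1.02×10⁻⁵ m².
(b) P = σAT⁴ = 5.670×10⁻⁸×1.02×10⁻⁵×(1372)⁴ = 2.05 W.

λ_max ≈ 2.11×10³ nm; P ≈ 2.05 W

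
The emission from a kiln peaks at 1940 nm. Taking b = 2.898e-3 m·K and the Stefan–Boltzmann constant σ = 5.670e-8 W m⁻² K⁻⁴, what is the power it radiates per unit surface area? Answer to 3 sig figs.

I ≈ 2.82×10⁵ W/m²

Wien's law: T = b/λ_max = 2.898×10⁻³/1.940×10⁻⁶ = 1493.81 K.
Then I = σT⁴ = 5.670×10⁻⁸×(1493.81)⁴ = 2.82×10⁵ W/m².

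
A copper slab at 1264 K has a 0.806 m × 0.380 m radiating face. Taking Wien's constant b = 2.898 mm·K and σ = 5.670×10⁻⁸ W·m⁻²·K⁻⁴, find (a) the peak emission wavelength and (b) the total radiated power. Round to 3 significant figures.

(a) λ_max = b/T = 2.898×10⁻³/1264 = 2.293×10⁻⁶ m = 2.29 μm.
Area A = 0.806 × 0.380 = 0.30628 m².
(b) P = σAT⁴ = 5.670×10⁻⁸×0.30628×(1264)⁴ = 4.43×10⁴ W.

λ_max ≈ 2.29 μm; P ≈ 4.43×10⁴ W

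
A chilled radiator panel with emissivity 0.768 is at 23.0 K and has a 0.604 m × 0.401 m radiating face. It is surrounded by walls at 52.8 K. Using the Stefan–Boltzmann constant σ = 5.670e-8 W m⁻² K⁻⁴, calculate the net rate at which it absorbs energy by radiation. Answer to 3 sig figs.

Net gain ≈ 0.0790 W

Area A = 0.604 × 0.401 = 0.242204 m².
Net radiated power P_net = εσA(T⁴ − T₀⁴) = 0.768×5.670×10⁻⁸×0.242204×(23.0⁴ − 52.8⁴).
T⁴ − T₀⁴ = 2.79841×10⁵ − 7.77205×10⁶ = -7.49221×10⁶ K⁴, so P_net = -0.0790 W — negative, meaning a net gain of 0.0790 W.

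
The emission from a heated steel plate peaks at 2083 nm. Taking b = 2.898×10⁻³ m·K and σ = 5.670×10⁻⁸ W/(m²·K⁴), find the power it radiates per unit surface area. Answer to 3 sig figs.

I ≈ 2.12×10⁵ W/m²

Wien's law: T = b/λ_max = 2.898×10⁻³/2.083×10⁻⁶ = 1391.26 K.
Then I = σT⁴ = 5.670×10⁻⁸×(1391.26)⁴ = 2.12×10⁵ W/m².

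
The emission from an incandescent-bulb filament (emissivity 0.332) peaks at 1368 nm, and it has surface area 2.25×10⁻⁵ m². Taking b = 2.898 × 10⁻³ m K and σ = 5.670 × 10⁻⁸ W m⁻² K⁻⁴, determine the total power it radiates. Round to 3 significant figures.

Wien's law: T = b/λ_max = 2.898×10⁻³/1.368×10⁻⁶ = 2118.42 K.
Area A = 2.25×10⁻⁵ m².
Then P = εσAT⁴ = 0.332×5.670×10⁻⁸×2.25×10⁻⁵×(2118.42)⁴ = 8.53 W.

P ≈ 8.53 W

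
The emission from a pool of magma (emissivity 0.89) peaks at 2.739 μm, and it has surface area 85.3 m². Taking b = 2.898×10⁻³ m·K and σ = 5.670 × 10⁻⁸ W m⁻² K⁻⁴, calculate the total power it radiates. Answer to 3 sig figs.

Wien's law: T = b/λ_max = 2.898×10⁻³/2.739×10⁻⁶ = 1058.05 K.
Area A = 85.3 m².
Then P = εσAT⁴ = 0.89×5.670×10⁻⁸×85.3×(1058.05)⁴ = 5.39×10⁶ W.

P ≈ 5.39×10⁶ W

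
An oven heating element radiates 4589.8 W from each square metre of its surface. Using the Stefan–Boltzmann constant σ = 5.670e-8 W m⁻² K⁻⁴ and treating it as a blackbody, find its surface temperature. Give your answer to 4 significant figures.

I = σT⁴, so T = (I/σ)^(1/4) = (4589.8/(5.670×10⁻⁸))^(1/4) = 533.4 K.

T ≈ 533.4 K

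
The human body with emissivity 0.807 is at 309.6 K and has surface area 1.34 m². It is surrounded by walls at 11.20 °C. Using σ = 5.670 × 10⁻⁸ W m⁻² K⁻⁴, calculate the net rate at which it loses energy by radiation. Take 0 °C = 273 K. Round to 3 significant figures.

Surroundings: T = 11.20 °C + 273 = 284.20 K.
Area A = 1.34 m².
Net radiated power P_net = εσA(T⁴ − T₀⁴) = 0.807×5.670×10⁻⁸×1.34×(309.6⁴ − 284.20⁴).
T⁴ − T₀⁴ = 9.18764×10⁹ − 6.52373×10⁹ = 2.66391×10⁹ K⁴, so P_net = 163 W.

Net loss ≈ 163 W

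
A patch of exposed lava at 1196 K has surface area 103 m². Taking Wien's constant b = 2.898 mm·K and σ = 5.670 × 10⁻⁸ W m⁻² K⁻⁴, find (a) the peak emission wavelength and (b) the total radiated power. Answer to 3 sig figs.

(a) λ_max = b/T = 2.898×10⁻³/1196 = 2.423×10⁻⁶ m = 2.42 μm.
Area A = 103 m².
(b) P = σAT⁴ = 5.670×10⁻⁸×103×(1196)⁴ = 1.19×10⁷ W.

λ_max ≈ 2.42 μm; P ≈ 1.19×10⁷ W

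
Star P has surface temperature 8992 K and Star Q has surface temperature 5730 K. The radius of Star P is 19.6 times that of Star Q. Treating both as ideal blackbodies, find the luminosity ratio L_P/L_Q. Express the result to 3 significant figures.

L_P/L_Q ≈ 2.33×10³

L ∝ R²T⁴, so L_P/L_Q = (R_P/R_Q)²(T_P/T_Q)⁴ = (19.6)² × (8992/5730)⁴ = 384.16 × 6.06466 = 2.33×10³.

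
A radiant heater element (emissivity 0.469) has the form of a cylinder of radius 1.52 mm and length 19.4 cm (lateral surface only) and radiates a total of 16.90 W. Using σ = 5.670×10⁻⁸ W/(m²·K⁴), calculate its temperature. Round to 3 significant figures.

Lateral area A = 2πrL = 2π×1.52×10⁻³×0.194 = 1.85279×10⁻³ m².
P = εσAT⁴ ⇒ T = (P/(εσA))^(1/4) = (16.90/(0.469×5.670×10⁻⁸×1.85279×10⁻³))^(1/4) = 765 K.

T ≈ 765 K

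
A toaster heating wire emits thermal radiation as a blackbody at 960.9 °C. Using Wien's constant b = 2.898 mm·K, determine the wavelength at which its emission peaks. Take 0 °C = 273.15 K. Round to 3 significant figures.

λ_max ≈ 2.35 μm

T = 960.9 °C + 273.15 = 1234.05 K.
Wien's displacement law: λ_max = b/T = (2.898×10⁻³ m·K)/(1234.05 K) = 2.348×10⁻⁶ m.
That is 2.35 μm, in the infrared range.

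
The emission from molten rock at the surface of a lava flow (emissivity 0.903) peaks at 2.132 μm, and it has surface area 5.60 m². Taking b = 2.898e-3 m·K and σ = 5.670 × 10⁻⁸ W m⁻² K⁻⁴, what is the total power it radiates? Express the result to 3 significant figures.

Wien's law: T = b/λ_max = 2.898×10⁻³/2.132×10⁻⁶ = 1359.29 K.
Area A = 5.60 m².
Then P = εσAT⁴ = 0.903×5.670×10⁻⁸×5.60×(1359.29)⁴ = 9.79×10⁵ W.

P ≈ 9.79×10⁵ W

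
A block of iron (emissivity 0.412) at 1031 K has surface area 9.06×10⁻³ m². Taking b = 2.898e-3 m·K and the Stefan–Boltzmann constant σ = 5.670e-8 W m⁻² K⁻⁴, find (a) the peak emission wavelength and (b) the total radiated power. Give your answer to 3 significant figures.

λ_max ≈ 2.81×10³ nm; P ≈ 239 W

(a) λ_max = b/T = 2.898×10⁻³/1031 = 2.811×10⁻⁶ m = 2.81×10³ nm.
Area A = 9.06×10⁻³ m².
(b) P = εσAT⁴ = 0.412×5.670×10⁻⁸×9.06×10⁻³×(1031)⁴ = 239 W.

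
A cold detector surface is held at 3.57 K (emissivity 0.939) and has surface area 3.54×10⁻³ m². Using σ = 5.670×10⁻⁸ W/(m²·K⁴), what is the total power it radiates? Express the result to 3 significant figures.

P ≈ 3.06×10⁻⁸ W

Area A = 3.54×10⁻³ m².
P = εσAT⁴ = 0.939 × 5.670×10⁻⁸ × 3.54×10⁻³ × (3.57)⁴ = 3.06×10⁻⁸ W.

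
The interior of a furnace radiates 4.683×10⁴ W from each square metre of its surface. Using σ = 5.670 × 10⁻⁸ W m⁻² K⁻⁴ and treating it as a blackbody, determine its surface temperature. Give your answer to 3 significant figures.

I = σT⁴, so T = (I/σ)^(1/4) = (4.683×10⁴/(5.670×10⁻⁸))^(1/4) = 953 K.

T ≈ 953 K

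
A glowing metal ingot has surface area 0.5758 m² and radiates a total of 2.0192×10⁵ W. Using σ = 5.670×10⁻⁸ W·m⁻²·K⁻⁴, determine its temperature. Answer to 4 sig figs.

Area A = 0.5758 m².
P = σAT⁴ ⇒ T = (P/(σA))^(1/4) = (2.0192×10⁵/(5.670×10⁻⁸×0.5758))^(1/4) = 1577 K.

T ≈ 1577 K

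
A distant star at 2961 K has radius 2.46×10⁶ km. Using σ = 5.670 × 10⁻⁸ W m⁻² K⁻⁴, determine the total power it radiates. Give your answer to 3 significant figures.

P ≈ 3.31×10²⁶ W

Surface area A = 4πR² = 4π(2.46×10⁹ m)² = 7.60466×10¹⁹ m².
P = σAT⁴ = 5.670×10⁻⁸ × 7.60466×10¹⁹ × (2961)⁴ = 3.31×10²⁶ W.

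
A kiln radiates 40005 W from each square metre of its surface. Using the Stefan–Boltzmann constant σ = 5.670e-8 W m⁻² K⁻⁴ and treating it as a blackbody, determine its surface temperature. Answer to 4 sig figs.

I = σT⁴, so T = (I/σ)^(1/4) = (40005/(5.670×10⁻⁸))^(1/4) = 916.5 K.

T ≈ 916.5 K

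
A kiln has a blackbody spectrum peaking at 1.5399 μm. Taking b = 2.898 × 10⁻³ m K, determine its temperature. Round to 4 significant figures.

Wien's law gives T = b/λ_max = (2.898×10⁻³ m·K)/(1.5399×10⁻⁶ m) = 1882 K.

T ≈ 1882 K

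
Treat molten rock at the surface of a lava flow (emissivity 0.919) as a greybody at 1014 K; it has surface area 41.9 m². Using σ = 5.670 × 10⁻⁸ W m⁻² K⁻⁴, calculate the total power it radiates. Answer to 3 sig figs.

Area A = 41.9 m².
P = εσAT⁴ = 0.919 × 5.670×10⁻⁸ × 41.9 × (1014)⁴ = 2.31×10⁶ W.

P ≈ 2.31×10⁶ W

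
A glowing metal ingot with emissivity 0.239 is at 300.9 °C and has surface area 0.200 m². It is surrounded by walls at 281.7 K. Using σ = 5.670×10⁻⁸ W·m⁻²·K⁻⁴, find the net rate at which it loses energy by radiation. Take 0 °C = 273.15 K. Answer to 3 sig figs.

T = 300.9 °C + 273.15 = 574.05 K.
Area A = 0.200 m².
Net radiated power P_net = εσA(T⁴ − T₀⁴) = 0.239×5.670×10⁻⁸×0.200×(574.05⁴ − 281.7⁴).
T⁴ − T₀⁴ = 1.08592×10¹¹ − 6.29720×10⁹ = 1.02295×10¹¹ K⁴, so P_net = 277 W.

Net loss ≈ 277 W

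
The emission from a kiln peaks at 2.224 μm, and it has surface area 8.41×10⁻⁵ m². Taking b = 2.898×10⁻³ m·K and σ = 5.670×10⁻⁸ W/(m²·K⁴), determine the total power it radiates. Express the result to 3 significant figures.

P ≈ 13.7 W

Wien's law: T = b/λ_max = 2.898×10⁻³/2.224×10⁻⁶ = 1303.06 K.
Area A = 8.41×10⁻⁵ m².
Then P = σAT⁴ = 5.670×10⁻⁸×8.41×10⁻⁵×(1303.06)⁴ = 13.7 W.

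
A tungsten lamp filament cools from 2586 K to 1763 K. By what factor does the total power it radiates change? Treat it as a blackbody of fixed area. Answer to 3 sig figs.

P ∝ T⁴, so P₂/P₁ = (T₂/T₁)⁴ = (1763/2586)⁴ = (0.681748)⁴ = 0.216.

P₂/P₁ ≈ 0.216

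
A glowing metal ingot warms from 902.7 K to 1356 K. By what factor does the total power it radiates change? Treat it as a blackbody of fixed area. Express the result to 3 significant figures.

P₂/P₁ ≈ 5.09

P ∝ T⁴, so P₂/P₁ = (T₂/T₁)⁴ = (1356/902.7)⁴ = (1.50216)⁴ = 5.09.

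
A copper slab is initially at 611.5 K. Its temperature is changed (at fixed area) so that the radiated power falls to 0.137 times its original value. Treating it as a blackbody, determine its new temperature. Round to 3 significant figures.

T₂ ≈ 372 K

P ∝ T⁴, so T₂/T₁ = (P₂/P₁)^(1/4) = (0.137)^(1/4) = 0.608387.
T₂ = 611.5 × 0.608387 = 372 K.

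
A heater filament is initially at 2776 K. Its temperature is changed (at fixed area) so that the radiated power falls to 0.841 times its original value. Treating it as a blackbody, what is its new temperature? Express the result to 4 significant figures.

P ∝ T⁴, so T₂/T₁ = (P₂/P₁)^(1/4) = (0.841)^(1/4) = 0.957633.
T₂ = 2776 × 0.957633 = 2658 K.

T₂ ≈ 2658 K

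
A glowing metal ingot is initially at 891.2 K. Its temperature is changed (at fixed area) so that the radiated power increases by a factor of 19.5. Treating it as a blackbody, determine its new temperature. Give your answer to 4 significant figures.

P ∝ T⁴, so T₂/T₁ = (P₂/P₁)^(1/4) = (19.5)^(1/4) = 2.10140.
T₂ = 891.2 × 2.10140 = 1873 K.

T₂ ≈ 1873 K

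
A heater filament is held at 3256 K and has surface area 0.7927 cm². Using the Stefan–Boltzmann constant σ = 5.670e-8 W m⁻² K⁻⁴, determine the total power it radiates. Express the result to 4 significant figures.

Area A = 0.7927 cm² = 7.927×10⁻⁵ m².
P = σAT⁴ = 5.670×10⁻⁸ × 7.927×10⁻⁵ × (3256)⁴ = 505.2 W.

P ≈ 505.2 W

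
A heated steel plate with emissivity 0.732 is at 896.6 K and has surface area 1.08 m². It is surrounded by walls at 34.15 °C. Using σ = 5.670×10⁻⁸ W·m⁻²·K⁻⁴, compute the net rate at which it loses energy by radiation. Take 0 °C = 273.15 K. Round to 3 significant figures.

Net loss ≈ 2.86×10⁴ W

Surroundings: T = 34.15 °C + 273.15 = 307.30 K.
Area A = 1.08 m².
Net radiated power P_net = εσA(T⁴ − T₀⁴) = 0.732×5.670×10⁻⁸×1.08×(896.6⁴ − 307.30⁴).
T⁴ − T₀⁴ = 6.46242×10¹¹ − 8.91765×10⁹ = 6.37324×10¹¹ K⁴, so P_net = 2.86×10⁴ W.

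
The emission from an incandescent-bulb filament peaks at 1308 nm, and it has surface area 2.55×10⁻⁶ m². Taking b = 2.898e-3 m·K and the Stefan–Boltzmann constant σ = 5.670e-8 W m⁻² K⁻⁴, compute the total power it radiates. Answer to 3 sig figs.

P ≈ 3.48 W

Wien's law: T = b/λ_max = 2.898×10⁻³/1.308×10⁻⁶ = 2215.60 K.
Area A = 2.55×10⁻⁶ m².
Then P = σAT⁴ = 5.670×10⁻⁸×2.55×10⁻⁶×(2215.60)⁴ = 3.48 W.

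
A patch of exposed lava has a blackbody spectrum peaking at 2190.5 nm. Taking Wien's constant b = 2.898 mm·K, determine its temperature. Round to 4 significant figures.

Wien's law gives T = b/λ_max = (2.898×10⁻³ m·K)/(2.1905×10⁻⁶ m) = 1323 K.

T ≈ 1323 K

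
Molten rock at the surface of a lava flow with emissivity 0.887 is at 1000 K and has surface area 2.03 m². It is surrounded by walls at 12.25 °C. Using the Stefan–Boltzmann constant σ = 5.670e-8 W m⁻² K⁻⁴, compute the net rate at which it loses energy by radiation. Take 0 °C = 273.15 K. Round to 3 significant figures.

Surroundings: T = 12.25 °C + 273.15 = 285.40 K.
Area A = 2.03 m².
Net radiated power P_net = εσA(T⁴ − T₀⁴) = 0.887×5.670×10⁻⁸×2.03×(1000⁴ − 285.40⁴).
T⁴ − T₀⁴ = 1.00000×10¹² − 6.63462×10⁹ = 9.93365×10¹¹ K⁴, so P_net = 1.01×10⁵ W.

Net loss ≈ 1.01×10⁵ W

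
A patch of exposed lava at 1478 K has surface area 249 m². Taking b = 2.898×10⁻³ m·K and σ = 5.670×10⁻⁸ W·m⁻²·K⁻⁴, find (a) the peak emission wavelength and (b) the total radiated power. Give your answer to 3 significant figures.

λ_max ≈ 1.96 μm; P ≈ 6.74×10⁷ W

(a) λ_max = b/T = 2.898×10⁻³/1478 = 1.961×10⁻⁶ m = 1.96 μm.
Area A = 249 m².
(b) P = σAT⁴ = 5.670×10⁻⁸×249×(1478)⁴ = 6.74×10⁷ W.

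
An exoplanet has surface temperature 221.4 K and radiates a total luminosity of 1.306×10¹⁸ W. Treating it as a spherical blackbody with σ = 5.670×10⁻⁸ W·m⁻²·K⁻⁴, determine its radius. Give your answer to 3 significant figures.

L = 4πR²σT⁴ ⇒ R = √(L/(4πσT⁴)).
σT⁴ = 136.237 W/m², so R = √(1.306×10¹⁸/(4π×136.237)) = 2.76×10⁷ m.

R ≈ 2.76×10⁷ m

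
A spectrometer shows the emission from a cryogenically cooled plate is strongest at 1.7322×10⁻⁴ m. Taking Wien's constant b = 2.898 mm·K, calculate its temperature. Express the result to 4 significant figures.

T ≈ 16.73 K

Wien's law gives T = b/λ_max = (2.898×10⁻³ m·K)/(1.7322×10⁻⁴ m) = 16.73 K.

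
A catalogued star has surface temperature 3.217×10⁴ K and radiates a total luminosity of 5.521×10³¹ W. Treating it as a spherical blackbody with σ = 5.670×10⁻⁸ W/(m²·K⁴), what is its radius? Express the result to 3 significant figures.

L = 4πR²σT⁴ ⇒ R = √(L/(4πσT⁴)).
σT⁴ = 6.07278×10¹⁰ W/m², so R = √(5.521×10³¹/(4π×6.07278×10¹⁰)) = 8.51×10⁹ m.

R ≈ 8.51×10⁹ m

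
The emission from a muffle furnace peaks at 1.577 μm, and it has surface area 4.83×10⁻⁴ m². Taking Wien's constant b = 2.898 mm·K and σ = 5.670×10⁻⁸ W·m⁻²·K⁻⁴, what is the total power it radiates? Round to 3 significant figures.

Wien's law: T = b/λ_max = 2.898×10⁻³/1.577×10⁻⁶ = 1837.67 K.
Area A = 4.83×10⁻⁴ m².
Then P = σAT⁴ = 5.670×10⁻⁸×4.83×10⁻⁴×(1837.67)⁴ = 312 W.

P ≈ 312 W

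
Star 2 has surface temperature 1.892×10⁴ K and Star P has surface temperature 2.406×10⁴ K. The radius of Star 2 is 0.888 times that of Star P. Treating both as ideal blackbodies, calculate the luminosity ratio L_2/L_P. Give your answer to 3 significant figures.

L_2/L_P ≈ 0.302

L ∝ R²T⁴, so L_2/L_P = (R_2/R_P)²(T_2/T_P)⁴ = (0.888)² × (1.892×10⁴/2.406×10⁴)⁴ = 0.788544 × 0.382386 = 0.302.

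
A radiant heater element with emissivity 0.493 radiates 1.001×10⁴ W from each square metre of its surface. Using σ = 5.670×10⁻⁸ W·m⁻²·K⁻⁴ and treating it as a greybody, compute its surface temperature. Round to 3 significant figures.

T ≈ 774 K

I = εσT⁴, so T = (I/εσ)^(1/4) = (1.001×10⁴/(0.493×5.670×10⁻⁸))^(1/4) = 774 K.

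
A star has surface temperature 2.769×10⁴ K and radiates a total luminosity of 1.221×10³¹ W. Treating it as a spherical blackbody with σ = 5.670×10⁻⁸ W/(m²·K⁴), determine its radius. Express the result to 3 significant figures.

R ≈ 5.40×10⁹ m

L = 4πR²σT⁴ ⇒ R = √(L/(4πσT⁴)).
σT⁴ = 3.33330×10¹⁰ W/m², so R = √(1.221×10³¹/(4π×3.33330×10¹⁰)) = 5.40×10⁹ m.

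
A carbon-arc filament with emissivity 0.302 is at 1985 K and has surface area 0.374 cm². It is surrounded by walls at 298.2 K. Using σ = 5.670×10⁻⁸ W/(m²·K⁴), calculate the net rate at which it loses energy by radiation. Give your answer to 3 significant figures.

Area A = 0.374 cm² = 3.74×10⁻⁵ m².
Net radiated power P_net = εσA(T⁴ − T₀⁴) = 0.302×5.670×10⁻⁸×3.74×10⁻⁵×(1985⁴ − 298.2⁴).
T⁴ − T₀⁴ = 1.55254×10¹³ − 7.90734×10⁹ = 1.55175×10¹³ K⁴, so P_net = 9.94 W.

Net loss ≈ 9.94 W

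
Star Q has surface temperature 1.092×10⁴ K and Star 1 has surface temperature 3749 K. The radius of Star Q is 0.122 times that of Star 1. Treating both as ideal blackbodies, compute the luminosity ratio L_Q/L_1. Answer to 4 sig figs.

L ∝ R²T⁴, so L_Q/L_1 = (R_Q/R_1)²(T_Q/T_1)⁴ = (0.122)² × (1.092×10⁴/3749)⁴ = 0.014884 × 71.9828 = 1.071.

L_Q/L_1 ≈ 1.071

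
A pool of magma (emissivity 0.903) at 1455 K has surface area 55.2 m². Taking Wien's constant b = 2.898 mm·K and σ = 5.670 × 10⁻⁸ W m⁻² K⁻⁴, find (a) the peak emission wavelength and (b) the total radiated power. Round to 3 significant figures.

λ_max ≈ 1.99 μm; P ≈ 1.27×10⁷ W

(a) λ_max = b/T = 2.898×10⁻³/1455 = 1.992×10⁻⁶ m = 1.99 μm.
Area A = 55.2 m².
(b) P = εσAT⁴ = 0.903×5.670×10⁻⁸×55.2×(1455)⁴ = 1.27×10⁷ W.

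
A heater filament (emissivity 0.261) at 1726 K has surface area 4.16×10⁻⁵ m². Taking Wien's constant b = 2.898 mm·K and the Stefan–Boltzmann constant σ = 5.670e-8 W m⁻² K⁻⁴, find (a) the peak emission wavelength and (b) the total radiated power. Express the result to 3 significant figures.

(a) λ_max = b/T = 2.898×10⁻³/1726 = 1.679×10⁻⁶ m = 1.68×10³ nm.
Area A = 4.16×10⁻⁵ m².
(b) P = εσAT⁴ = 0.261×5.670×10⁻⁸×4.16×10⁻⁵×(1726)⁴ = 5.46 W.

λ_max ≈ 1.68×10³ nm; P ≈ 5.46 W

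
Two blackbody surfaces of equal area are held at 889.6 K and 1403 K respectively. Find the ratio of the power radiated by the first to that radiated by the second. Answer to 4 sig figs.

P₁/P₂ ≈ 0.1616

With equal areas, P₁/P₂ = (T₁/T₂)⁴ = (889.6/1403)⁴ = 0.1616.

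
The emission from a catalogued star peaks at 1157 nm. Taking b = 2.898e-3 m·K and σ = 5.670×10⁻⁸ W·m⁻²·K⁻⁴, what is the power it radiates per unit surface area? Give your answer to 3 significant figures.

Wien's law: T = b/λ_max = 2.898×10⁻³/1.157×10⁻⁶ = 2504.75 K.
Then I = σT⁴ = 5.670×10⁻⁸×(2504.75)⁴ = 2.23×10⁶ W/m².

I ≈ 2.23×10⁶ W/m²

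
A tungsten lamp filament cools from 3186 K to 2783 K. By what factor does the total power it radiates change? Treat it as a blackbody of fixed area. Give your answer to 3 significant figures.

P ∝ T⁴, so P₂/P₁ = (T₂/T₁)⁴ = (2783/3186)⁴ = (0.873509)⁴ = 0.582.

P₂/P₁ ≈ 0.582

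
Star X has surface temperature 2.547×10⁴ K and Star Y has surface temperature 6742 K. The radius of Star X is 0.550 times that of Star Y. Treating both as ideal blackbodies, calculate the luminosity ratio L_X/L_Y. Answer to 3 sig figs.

L ∝ R²T⁴, so L_X/L_Y = (R_X/R_Y)²(T_X/T_Y)⁴ = (0.550)² × (2.547×10⁴/6742)⁴ = 0.3025 × 203.686 = 61.6.

L_X/L_Y ≈ 61.6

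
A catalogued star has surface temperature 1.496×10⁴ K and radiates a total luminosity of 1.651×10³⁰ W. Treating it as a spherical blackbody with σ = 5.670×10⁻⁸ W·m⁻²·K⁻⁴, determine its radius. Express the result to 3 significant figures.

L = 4πR²σT⁴ ⇒ R = √(L/(4πσT⁴)).
σT⁴ = 2.83994×10⁹ W/m², so R = √(1.651×10³⁰/(4π×2.83994×10⁹)) = 6.80×10⁹ m.

R ≈ 6.80×10⁹ m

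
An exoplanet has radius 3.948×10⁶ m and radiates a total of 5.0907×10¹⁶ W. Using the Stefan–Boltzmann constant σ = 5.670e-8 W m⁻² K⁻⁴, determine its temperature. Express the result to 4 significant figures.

T ≈ 260.2 K

Surface area A = 4πR² = 4π(3.948×10⁶ m)² = 1.95868×10¹⁴ m².
P = σAT⁴ ⇒ T = (P/(σA))^(1/4) = (5.0907×10¹⁶/(5.670×10⁻⁸×1.95868×10¹⁴))^(1/4) = 260.2 K.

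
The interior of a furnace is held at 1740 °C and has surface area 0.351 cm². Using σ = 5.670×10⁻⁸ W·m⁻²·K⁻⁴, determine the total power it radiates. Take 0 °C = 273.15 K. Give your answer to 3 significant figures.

T = 1740 °C + 273.15 = 2013.15 K.
Area A = 0.351 cm² = 3.51×10⁻⁵ m².
P = σAT⁴ = 5.670×10⁻⁸ × 3.51×10⁻⁵ × (2013.15)⁴ = 32.7 W.

P ≈ 32.7 W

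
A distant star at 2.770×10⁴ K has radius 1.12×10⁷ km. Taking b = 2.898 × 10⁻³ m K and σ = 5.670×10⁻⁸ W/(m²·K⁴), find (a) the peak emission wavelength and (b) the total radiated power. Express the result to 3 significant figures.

(a) λ_max = b/T = 2.898×10⁻³/2.770×10⁴ = 1.046×10⁻⁷ m = 105 nm.
Surface area A = 4πR² = 4π(1.12×10¹⁰ m)² = 1.57633×10²¹ m².
(b) P = σAT⁴ = 5.670×10⁻⁸×1.57633×10²¹×(2.770×10⁴)⁴ = 5.26×10³¹ W.

λ_max ≈ 105 nm; P ≈ 5.26×10³¹ W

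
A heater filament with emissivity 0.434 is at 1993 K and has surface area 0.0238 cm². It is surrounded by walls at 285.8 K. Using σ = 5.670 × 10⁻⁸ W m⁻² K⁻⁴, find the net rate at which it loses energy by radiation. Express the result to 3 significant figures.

Area A = 0.0238 cm² = 2.38×10⁻⁶ m².
Net radiated power P_net = εσA(T⁴ − T₀⁴) = 0.434×5.670×10⁻⁸×2.38×10⁻⁶×(1993⁴ − 285.8⁴).
T⁴ − T₀⁴ = 1.57772×10¹³ − 6.67189×10⁹ = 1.57705×10¹³ K⁴, so P_net = 0.924 W.

Net loss ≈ 0.924 W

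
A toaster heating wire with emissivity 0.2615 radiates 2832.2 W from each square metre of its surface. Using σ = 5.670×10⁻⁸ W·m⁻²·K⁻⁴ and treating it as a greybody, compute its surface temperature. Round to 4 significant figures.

I = εσT⁴, so T = (I/εσ)^(1/4) = (2832.2/(0.2615×5.670×10⁻⁸))^(1/4) = 661.1 K.

T ≈ 661.1 K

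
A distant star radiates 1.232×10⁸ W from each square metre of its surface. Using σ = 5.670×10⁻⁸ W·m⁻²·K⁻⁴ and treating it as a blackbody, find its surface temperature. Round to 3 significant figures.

I = σT⁴, so T = (I/σ)^(1/4) = (1.232×10⁸/(5.670×10⁻⁸))^(1/4) = 6.83×10³ K.

T ≈ 6.83×10³ K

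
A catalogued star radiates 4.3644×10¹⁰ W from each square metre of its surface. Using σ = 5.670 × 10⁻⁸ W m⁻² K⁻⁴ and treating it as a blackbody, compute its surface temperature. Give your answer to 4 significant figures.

I = σT⁴, so T = (I/σ)^(1/4) = (4.3644×10¹⁰/(5.670×10⁻⁸))^(1/4) = 2.962×10⁴ K.

T ≈ 2.962×10⁴ K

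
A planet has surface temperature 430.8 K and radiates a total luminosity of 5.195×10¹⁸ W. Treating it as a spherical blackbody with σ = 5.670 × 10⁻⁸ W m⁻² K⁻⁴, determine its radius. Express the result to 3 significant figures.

L = 4πR²σT⁴ ⇒ R = √(L/(4πσT⁴)).
σT⁴ = 1952.93 W/m², so R = √(5.195×10¹⁸/(4π×1952.93)) = 1.45×10⁷ m.

R ≈ 1.45×10⁷ m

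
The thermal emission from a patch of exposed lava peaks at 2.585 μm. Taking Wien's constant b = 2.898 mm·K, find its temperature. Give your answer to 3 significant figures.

T ≈ 1.12×10³ K

Wien's law gives T = b/λ_max = (2.898×10⁻³ m·K)/(2.585×10⁻⁶ m) = 1.12×10³ K.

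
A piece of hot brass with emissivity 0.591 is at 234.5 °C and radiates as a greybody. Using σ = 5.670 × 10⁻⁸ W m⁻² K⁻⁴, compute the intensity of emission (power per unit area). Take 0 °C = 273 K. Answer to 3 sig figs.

T = 234.5 °C + 273 = 507.5 K.
Stefan–Boltzmann: I = εσT⁴ = 0.591 × 5.670×10⁻⁸ × (507.5)⁴ = 2.22×10³ W/m².

I ≈ 2.22×10³ W/m²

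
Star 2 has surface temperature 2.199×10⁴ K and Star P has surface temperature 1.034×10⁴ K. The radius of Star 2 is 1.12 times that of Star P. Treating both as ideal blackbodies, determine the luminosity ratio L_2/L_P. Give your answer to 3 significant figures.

L ∝ R²T⁴, so L_2/L_P = (R_2/R_P)²(T_2/T_P)⁴ = (1.12)² × (2.199×10⁴/1.034×10⁴)⁴ = 1.2544 × 20.4559 = 25.7.

L_2/L_P ≈ 25.7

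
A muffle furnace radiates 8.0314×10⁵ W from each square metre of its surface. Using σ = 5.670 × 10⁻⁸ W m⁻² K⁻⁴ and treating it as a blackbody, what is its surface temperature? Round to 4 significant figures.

T ≈ 1940 K

I = σT⁴, so T = (I/σ)^(1/4) = (8.0314×10⁵/(5.670×10⁻⁸))^(1/4) = 1940 K.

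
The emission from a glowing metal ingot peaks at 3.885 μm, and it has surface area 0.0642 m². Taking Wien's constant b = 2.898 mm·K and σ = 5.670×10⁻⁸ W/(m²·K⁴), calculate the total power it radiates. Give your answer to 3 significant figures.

Wien's law: T = b/λ_max = 2.898×10⁻³/3.885×10⁻⁶ = 745.946 K.
Area A = 0.0642 m².
Then P = σAT⁴ = 5.670×10⁻⁸×0.0642×(745.946)⁴ = 1.13×10³ W.

P ≈ 1.13×10³ W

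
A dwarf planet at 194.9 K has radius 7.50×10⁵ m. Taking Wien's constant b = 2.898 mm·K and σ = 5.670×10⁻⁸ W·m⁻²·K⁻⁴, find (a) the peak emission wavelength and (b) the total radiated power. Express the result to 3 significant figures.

(a) λ_max = b/T = 2.898×10⁻³/194.9 = 1.487×10⁻⁵ m = 14.9 μm.
Surface area A = 4πR² = 4π(7.50×10⁵ m)² = 7.06858×10¹² m².
(b) P = σAT⁴ = 5.670×10⁻⁸×7.06858×10¹²×(194.9)⁴ = 5.78×10¹⁴ W.

λ_max ≈ 14.9 μm; P ≈ 5.78×10¹⁴ W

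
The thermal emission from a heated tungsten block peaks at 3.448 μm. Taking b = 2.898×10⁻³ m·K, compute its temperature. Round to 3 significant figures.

T ≈ 840 K

Wien's law gives T = b/λ_max = (2.898×10⁻³ m·K)/(3.448×10⁻⁶ m) = 840 K.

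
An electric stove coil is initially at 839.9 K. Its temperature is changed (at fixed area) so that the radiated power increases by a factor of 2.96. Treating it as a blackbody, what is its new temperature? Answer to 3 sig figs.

P ∝ T⁴, so T₂/T₁ = (P₂/P₁)^(1/4) = (2.96)^(1/4) = 1.31166.
T₂ = 839.9 × 1.31166 = 1.10×10³ K.

T₂ ≈ 1.10×10³ K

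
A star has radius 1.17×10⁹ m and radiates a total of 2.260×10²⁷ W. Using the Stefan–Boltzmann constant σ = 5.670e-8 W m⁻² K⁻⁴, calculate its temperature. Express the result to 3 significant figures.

Surface area A = 4πR² = 4π(1.17×10⁹ m)² = 1.72021×10¹⁹ m².
P = σAT⁴ ⇒ T = (P/(σA))^(1/4) = (2.260×10²⁷/(5.670×10⁻⁸×1.72021×10¹⁹))^(1/4) = 6.94×10³ K.

T ≈ 6.94×10³ K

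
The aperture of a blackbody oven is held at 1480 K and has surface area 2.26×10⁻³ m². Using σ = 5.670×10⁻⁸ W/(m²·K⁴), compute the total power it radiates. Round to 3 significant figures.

P ≈ 615 W

Area A = 2.26×10⁻³ m².
P = σAT⁴ = 5.670×10⁻⁸ × 2.26×10⁻³ × (1480)⁴ = 615 W.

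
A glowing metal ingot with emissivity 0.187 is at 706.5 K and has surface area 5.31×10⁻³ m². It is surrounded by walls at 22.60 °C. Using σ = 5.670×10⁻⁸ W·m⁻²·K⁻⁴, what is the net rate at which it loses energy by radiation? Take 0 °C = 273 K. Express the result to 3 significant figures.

Net loss ≈ 13.6 W

Surroundings: T = 22.60 °C + 273 = 295.60 K.
Area A = 5.31×10⁻³ m².
Net radiated power P_net = εσA(T⁴ − T₀⁴) = 0.187×5.670×10⁻⁸×5.31×10⁻³×(706.5⁴ − 295.60⁴).
T⁴ − T₀⁴ = 2.49143×10¹¹ − 7.63515×10⁹ = 2.41508×10¹¹ K⁴, so P_net = 13.6 W.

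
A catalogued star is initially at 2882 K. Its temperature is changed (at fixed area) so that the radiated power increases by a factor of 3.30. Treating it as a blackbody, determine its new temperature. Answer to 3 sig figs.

P ∝ T⁴, so T₂/T₁ = (P₂/P₁)^(1/4) = (3.30)^(1/4) = 1.34781.
T₂ = 2882 × 1.34781 = 3.88×10³ K.

T₂ ≈ 3.88×10³ K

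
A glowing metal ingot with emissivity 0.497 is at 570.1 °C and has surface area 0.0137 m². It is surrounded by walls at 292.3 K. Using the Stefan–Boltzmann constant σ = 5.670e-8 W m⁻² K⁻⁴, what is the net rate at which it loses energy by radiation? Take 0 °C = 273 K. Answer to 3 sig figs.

Net loss ≈ 192 W

T = 570.1 °C + 273 = 843.1 K.
Area A = 0.0137 m².
Net radiated power P_net = εσA(T⁴ − T₀⁴) = 0.497×5.670×10⁻⁸×0.0137×(843.1⁴ − 292.3⁴).
T⁴ − T₀⁴ = 5.05262×10¹¹ − 7.29987×10⁹ = 4.97962×10¹¹ K⁴, so P_net = 192 W.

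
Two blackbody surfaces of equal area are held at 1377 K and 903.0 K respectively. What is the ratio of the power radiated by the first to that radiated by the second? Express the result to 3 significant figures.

P₁/P₂ ≈ 5.41

With equal areas, P₁/P₂ = (T₁/T₂)⁴ = (1377/903.0)⁴ = 5.41.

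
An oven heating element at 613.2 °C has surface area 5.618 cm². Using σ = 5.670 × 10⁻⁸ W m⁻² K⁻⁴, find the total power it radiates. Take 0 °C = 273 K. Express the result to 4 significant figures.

P ≈ 19.65 W

T = 613.2 °C + 273 = 886.2 K.
Area A = 5.618 cm² = 5.618×10⁻⁴ m².
P = σAT⁴ = 5.670×10⁻⁸ × 5.618×10⁻⁴ × (886.2)⁴ = 19.65 W.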